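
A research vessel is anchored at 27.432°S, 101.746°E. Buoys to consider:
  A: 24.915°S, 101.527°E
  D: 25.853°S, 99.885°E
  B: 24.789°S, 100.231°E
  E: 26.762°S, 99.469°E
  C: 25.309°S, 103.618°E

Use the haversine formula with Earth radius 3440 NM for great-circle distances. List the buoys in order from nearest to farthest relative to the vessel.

E, D, A, C, B

Distances from the vessel:
E 26.762°S, 99.469°E: 128.2 NM
D 25.853°S, 99.885°E: 137.7 NM
A 24.915°S, 101.527°E: 151.6 NM
C 25.309°S, 103.618°E: 162.4 NM
B 24.789°S, 100.231°E: 178.5 NM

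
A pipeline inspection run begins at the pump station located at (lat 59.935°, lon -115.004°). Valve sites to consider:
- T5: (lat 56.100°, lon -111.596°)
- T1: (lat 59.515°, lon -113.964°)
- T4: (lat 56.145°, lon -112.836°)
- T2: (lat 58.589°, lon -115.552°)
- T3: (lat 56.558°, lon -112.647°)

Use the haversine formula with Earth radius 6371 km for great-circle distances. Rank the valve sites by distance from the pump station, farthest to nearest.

Distances from the pump station:
T5 (lat 56.100°, lon -111.596°): 471.2 km
T4 (lat 56.145°, lon -112.836°): 440.3 km
T3 (lat 56.558°, lon -112.647°): 400.0 km
T2 (lat 58.589°, lon -115.552°): 152.9 km
T1 (lat 59.515°, lon -113.964°): 74.7 km

T5, T4, T3, T2, T1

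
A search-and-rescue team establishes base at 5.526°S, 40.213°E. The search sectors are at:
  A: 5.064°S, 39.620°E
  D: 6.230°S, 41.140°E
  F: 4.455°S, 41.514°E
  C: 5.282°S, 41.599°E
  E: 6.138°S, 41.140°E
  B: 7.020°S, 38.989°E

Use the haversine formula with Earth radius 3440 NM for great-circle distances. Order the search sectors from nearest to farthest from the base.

Computing each great-circle distance from 5.526°S, 40.213°E:
A 5.064°S, 39.620°E: 45.0 NM
E 6.138°S, 41.140°E: 66.5 NM
D 6.230°S, 41.140°E: 69.7 NM
C 5.282°S, 41.599°E: 84.1 NM
F 4.455°S, 41.514°E: 100.9 NM
B 7.020°S, 38.989°E: 115.7 NM

A, E, D, C, F, B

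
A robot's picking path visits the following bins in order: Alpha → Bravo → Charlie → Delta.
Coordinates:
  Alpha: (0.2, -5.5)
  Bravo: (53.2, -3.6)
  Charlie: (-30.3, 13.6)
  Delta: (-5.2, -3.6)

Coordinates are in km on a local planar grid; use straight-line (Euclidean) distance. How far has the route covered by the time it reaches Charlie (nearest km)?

138 km

Leg distances:
Alpha→Bravo: 53.0 km  (cumulative 53.0 km)
Bravo→Charlie: 85.3 km  (cumulative 138.3 km)
Cumulative distance at Charlie ≈ 138 km.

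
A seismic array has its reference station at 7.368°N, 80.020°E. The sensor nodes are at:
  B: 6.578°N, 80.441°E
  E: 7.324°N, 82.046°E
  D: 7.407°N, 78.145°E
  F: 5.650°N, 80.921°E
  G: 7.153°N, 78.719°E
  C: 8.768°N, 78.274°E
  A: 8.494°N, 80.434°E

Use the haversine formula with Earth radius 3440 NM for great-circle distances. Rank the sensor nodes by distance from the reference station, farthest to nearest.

Distance from the reference station at 7.368°N, 80.020°E to each:
C 8.768°N, 78.274°E: 133.6 NM
E 7.324°N, 82.046°E: 120.7 NM
F 5.650°N, 80.921°E: 116.3 NM
D 7.407°N, 78.145°E: 111.7 NM
G 7.153°N, 78.719°E: 78.6 NM
A 8.494°N, 80.434°E: 71.9 NM
B 6.578°N, 80.441°E: 53.7 NM

C, E, F, D, G, A, B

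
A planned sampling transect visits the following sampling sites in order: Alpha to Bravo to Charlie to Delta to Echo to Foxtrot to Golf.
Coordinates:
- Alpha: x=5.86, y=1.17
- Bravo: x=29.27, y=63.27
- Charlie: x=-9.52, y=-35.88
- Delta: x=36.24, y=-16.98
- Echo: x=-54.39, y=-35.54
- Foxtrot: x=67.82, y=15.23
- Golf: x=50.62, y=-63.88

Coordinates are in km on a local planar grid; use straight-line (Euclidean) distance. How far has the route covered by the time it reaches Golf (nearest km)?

Leg distances:
Alpha→Bravo: 66.4 km  (cumulative 66.4 km)
Bravo→Charlie: 106.5 km  (cumulative 172.8 km)
Charlie→Delta: 49.5 km  (cumulative 222.3 km)
Delta→Echo: 92.5 km  (cumulative 314.9 km)
Echo→Foxtrot: 132.3 km  (cumulative 447.2 km)
Foxtrot→Golf: 81.0 km  (cumulative 528.1 km)
Cumulative distance at Golf ≈ 528 km.

528 km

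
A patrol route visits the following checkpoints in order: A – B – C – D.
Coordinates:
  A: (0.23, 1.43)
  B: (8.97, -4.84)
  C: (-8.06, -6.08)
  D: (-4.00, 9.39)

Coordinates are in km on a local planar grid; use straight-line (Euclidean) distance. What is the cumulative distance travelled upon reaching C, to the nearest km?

Leg distances:
A→B: 10.8 km  (cumulative 10.8 km)
B→C: 17.1 km  (cumulative 27.8 km)
Cumulative distance at C ≈ 28 km.

28 km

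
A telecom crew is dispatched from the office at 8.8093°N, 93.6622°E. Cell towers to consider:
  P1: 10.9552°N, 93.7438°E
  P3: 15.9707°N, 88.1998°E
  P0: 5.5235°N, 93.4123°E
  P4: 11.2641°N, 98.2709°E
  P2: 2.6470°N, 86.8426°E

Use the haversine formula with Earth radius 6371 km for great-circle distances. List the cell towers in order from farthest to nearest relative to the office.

P2, P3, P4, P0, P1

Distances from the office:
P2 2.6470°N, 86.8426°E: 1018.9 km
P3 15.9707°N, 88.1998°E: 992.7 km
P4 11.2641°N, 98.2709°E: 573.7 km
P0 5.5235°N, 93.4123°E: 366.4 km
P1 10.9552°N, 93.7438°E: 238.8 km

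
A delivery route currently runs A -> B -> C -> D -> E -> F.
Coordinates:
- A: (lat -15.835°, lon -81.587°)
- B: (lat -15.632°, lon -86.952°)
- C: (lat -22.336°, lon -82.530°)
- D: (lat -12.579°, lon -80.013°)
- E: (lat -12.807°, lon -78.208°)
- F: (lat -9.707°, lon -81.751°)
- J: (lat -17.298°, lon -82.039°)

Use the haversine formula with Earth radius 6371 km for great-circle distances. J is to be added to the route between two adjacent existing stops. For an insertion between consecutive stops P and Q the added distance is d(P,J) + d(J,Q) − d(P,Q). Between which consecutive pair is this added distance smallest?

Added distance for inserting J between each consecutive pair:
A–B: 150.7 km
B–C: 239.8 km
C–D: 13.4 km
D–E: 1017.5 km
E–F: 973.8 km
Smallest added distance is 13.4 km, inserting between C and D.

between C and D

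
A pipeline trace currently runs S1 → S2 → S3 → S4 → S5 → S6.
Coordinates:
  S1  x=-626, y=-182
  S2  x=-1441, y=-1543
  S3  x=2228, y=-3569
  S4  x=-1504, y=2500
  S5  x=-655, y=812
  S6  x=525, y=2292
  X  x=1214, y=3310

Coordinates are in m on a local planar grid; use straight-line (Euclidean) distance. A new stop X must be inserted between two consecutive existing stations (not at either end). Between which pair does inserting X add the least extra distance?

Added distance for inserting X between each consecutive pair:
S1–S2: 7892.5 m
S2–S3: 8293.9 m
S3–S4: 2664.8 m
S4–S5: 4066.4 m
S5–S6: 2456.2 m
Smallest added distance is 2456.2 m, inserting between S5 and S6.

between S5 and S6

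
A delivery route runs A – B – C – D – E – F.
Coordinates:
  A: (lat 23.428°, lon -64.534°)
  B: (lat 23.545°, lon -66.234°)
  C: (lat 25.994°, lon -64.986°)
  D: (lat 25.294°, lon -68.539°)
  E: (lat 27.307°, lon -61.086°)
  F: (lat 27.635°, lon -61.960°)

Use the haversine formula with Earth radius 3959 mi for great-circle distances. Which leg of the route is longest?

Leg distances:
A→B: 108.0 mi
B→C: 186.5 mi
C→D: 226.5 mi
D→E: 482.1 mi
E→F: 58.2 mi
The longest leg is D–E at 482.1 mi.

D–E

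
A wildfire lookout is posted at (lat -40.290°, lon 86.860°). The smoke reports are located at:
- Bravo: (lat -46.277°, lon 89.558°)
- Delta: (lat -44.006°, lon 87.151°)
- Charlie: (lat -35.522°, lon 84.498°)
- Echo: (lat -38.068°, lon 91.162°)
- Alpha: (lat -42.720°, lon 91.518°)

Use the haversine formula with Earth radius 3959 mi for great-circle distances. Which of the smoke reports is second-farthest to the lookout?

Distances from the lookout ((lat -40.290°, lon 86.860°)):
Bravo: 435.3 mi
Charlie: 353.7 mi
Alpha: 293.7 mi
Echo: 276.8 mi
Delta: 257.2 mi
The second-farthest is Charlie at 353.7 mi.

Charlie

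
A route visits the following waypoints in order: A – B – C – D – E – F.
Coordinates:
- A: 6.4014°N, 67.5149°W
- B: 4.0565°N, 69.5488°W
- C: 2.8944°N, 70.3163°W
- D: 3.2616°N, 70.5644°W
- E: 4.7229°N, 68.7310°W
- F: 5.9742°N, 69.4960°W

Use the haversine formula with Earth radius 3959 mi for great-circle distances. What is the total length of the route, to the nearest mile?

604 mi

Leg distances:
A→B: 214.1 mi  (cumulative 214.1 mi)
B→C: 96.2 mi  (cumulative 310.3 mi)
C→D: 30.6 mi  (cumulative 340.9 mi)
D→E: 161.8 mi  (cumulative 502.6 mi)
E→F: 101.2 mi  (cumulative 603.9 mi)
Total route length ≈ 604 mi.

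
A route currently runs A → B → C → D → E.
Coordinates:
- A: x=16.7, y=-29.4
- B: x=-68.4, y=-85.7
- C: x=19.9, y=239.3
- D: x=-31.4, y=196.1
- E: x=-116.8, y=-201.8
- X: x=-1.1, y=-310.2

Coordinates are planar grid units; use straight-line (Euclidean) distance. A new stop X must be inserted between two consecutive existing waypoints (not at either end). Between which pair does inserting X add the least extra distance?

Added distance for inserting X between each consecutive pair:
A–B: 413.7
B–C: 447.5
C–D: 990.0
D–E: 258.8
Smallest added distance is 258.8, inserting between D and E.

between D and E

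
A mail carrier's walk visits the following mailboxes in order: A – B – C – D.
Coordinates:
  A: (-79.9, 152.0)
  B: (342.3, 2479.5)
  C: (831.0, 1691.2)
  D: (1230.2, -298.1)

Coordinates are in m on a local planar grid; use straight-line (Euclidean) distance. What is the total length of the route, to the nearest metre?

Leg distances:
A→B: 2365.5 m  (cumulative 2365.5 m)
B→C: 927.5 m  (cumulative 3293.0 m)
C→D: 2029.0 m  (cumulative 5321.9 m)
Total route length ≈ 5322 m.

5322 m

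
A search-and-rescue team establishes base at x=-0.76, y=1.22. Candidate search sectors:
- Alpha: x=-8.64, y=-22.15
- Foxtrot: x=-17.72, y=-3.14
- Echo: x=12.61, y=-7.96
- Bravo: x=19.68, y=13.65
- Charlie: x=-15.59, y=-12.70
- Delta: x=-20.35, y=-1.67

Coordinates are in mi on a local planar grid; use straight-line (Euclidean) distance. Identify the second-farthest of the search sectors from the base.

Distance to each, sorted:
Alpha: 24.7 mi
Bravo: 23.9 mi
Charlie: 20.3 mi
Delta: 19.8 mi
Foxtrot: 17.5 mi
Echo: 16.2 mi
The second-farthest is Bravo at 23.9 mi.

Bravo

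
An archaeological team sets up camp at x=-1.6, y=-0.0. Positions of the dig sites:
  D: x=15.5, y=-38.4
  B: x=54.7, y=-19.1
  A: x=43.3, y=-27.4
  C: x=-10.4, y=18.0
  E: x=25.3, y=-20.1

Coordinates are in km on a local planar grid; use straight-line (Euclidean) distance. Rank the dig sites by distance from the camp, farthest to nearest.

B, A, D, E, C

Distances from the camp:
B x=54.7, y=-19.1: 59.5 km
A x=43.3, y=-27.4: 52.6 km
D x=15.5, y=-38.4: 42.0 km
E x=25.3, y=-20.1: 33.6 km
C x=-10.4, y=18.0: 20.0 km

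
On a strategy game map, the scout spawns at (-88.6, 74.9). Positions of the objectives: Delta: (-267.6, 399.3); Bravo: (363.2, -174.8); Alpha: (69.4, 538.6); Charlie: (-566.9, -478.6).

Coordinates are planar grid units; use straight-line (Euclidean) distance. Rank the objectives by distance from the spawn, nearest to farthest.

Delta, Alpha, Bravo, Charlie

Computing each straight-line distance from (-88.6, 74.9):
Delta (-267.6, 399.3): 370.5
Alpha (69.4, 538.6): 489.9
Bravo (363.2, -174.8): 516.2
Charlie (-566.9, -478.6): 731.5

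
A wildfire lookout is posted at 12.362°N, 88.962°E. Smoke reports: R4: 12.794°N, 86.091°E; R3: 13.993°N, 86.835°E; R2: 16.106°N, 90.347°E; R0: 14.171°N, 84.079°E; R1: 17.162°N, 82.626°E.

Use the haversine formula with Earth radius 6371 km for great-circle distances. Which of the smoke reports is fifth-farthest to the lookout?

R3

Distances from the lookout (12.362°N, 88.962°E):
R1: 865.2 km
R0: 565.4 km
R2: 442.3 km
R4: 315.3 km
R3: 293.1 km
The fifth-farthest is R3 at 293.1 km.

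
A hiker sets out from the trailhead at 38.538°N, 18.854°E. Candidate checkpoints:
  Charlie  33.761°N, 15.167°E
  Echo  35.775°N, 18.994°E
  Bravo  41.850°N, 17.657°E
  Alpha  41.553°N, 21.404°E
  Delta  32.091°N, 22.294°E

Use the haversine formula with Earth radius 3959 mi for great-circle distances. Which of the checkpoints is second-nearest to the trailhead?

Distances from the trailhead (38.538°N, 18.854°E):
Echo: 191.1 mi
Bravo: 237.4 mi
Alpha: 248.2 mi
Charlie: 388.8 mi
Delta: 485.8 mi
The second-nearest is Bravo at 237.4 mi.

Bravo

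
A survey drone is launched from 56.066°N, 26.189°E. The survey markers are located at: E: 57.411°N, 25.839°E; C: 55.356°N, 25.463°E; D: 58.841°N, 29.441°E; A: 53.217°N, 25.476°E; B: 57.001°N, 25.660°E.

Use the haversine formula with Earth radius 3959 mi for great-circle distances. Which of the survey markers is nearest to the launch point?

Distance to each, sorted:
C: 56.6 mi
B: 67.7 mi
E: 93.9 mi
A: 198.9 mi
D: 226.6 mi
The nearest is C at 56.6 mi.

C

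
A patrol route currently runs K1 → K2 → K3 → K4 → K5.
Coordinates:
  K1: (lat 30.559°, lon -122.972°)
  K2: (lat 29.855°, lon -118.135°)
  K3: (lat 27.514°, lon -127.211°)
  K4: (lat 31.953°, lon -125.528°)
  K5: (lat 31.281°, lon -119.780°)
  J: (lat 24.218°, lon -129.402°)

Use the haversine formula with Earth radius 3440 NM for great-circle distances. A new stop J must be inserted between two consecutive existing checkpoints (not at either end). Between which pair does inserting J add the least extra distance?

between K2 and K3

Added distance for inserting J between each consecutive pair:
K1–K2: 948.1 NM
K2–K3: 423.0 NM
K3–K4: 457.6 NM
K4–K5: 874.7 NM
Smallest added distance is 423.0 NM, inserting between K2 and K3.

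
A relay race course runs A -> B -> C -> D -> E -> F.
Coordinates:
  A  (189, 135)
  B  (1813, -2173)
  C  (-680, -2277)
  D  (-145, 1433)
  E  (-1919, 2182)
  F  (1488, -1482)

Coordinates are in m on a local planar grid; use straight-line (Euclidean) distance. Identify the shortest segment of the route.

Leg distances:
A→B: 2822.1 m
B→C: 2495.2 m
C→D: 3748.4 m
D→E: 1925.6 m
E→F: 5003.3 m
The shortest leg is D–E at 1925.6 m.

D–E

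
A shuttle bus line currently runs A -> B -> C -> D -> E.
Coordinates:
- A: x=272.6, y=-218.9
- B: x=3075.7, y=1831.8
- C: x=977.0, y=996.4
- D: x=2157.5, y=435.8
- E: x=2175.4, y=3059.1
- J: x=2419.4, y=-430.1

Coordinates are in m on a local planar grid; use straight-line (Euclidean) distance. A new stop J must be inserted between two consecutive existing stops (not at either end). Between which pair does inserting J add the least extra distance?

between A and B

Added distance for inserting J between each consecutive pair:
A–B: 1039.2 m
B–C: 2125.0 m
C–D: 1626.4 m
D–E: 1779.0 m
Smallest added distance is 1039.2 m, inserting between A and B.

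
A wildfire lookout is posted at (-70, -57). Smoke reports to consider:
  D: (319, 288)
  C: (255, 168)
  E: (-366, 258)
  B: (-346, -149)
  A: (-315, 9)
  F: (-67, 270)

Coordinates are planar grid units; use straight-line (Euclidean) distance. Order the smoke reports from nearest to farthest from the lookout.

Distances from the lookout:
A (-315, 9): 253.7
B (-346, -149): 290.9
F (-67, 270): 327.0
C (255, 168): 395.3
E (-366, 258): 432.3
D (319, 288): 519.9

A, B, F, C, E, D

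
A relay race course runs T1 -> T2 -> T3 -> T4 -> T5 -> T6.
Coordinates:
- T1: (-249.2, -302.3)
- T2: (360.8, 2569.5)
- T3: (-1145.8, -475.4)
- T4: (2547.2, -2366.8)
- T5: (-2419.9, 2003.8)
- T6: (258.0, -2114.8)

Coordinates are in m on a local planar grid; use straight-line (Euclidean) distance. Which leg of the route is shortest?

Leg distances:
T1→T2: 2935.9 m
T2→T3: 3397.2 m
T3→T4: 4149.2 m
T4→T5: 6616.2 m
T5→T6: 4912.6 m
The shortest leg is T1–T2 at 2935.9 m.

T1–T2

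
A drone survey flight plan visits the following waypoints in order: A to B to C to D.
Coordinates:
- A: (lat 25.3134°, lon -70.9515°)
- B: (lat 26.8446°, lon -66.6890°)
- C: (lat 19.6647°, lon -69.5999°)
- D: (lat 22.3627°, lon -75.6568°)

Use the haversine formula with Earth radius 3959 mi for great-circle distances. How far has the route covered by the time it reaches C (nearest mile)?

Leg distances:
A→B: 284.9 mi  (cumulative 284.9 mi)
B→C: 529.3 mi  (cumulative 814.2 mi)
Cumulative distance at C ≈ 814 mi.

814 mi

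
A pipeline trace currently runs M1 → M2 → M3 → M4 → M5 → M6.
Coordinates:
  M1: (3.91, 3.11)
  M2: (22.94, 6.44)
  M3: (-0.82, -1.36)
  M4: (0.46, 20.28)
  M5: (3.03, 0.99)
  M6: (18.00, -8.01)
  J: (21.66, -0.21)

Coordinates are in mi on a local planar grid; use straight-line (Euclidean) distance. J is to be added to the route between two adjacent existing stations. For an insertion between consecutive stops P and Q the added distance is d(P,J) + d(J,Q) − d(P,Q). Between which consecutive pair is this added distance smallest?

Added distance for inserting J between each consecutive pair:
M1–M2: 5.5 mi
M2–M3: 4.3 mi
M3–M4: 30.3 mi
M4–M5: 28.7 mi
M5–M6: 9.8 mi
Smallest added distance is 4.3 mi, inserting between M2 and M3.

between M2 and M3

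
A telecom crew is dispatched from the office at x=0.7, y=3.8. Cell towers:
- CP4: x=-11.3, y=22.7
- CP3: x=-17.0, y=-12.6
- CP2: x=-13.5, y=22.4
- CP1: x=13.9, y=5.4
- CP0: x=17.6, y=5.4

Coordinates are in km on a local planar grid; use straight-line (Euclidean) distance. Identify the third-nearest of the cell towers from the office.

CP4

Distance to each, sorted:
CP1: 13.3 km
CP0: 17.0 km
CP4: 22.4 km
CP2: 23.4 km
CP3: 24.1 km
The third-nearest is CP4 at 22.4 km.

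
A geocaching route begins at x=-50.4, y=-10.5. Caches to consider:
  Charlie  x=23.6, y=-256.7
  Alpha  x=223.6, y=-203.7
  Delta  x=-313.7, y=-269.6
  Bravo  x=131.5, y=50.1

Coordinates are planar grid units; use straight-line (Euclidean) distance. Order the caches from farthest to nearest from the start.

Computing each straight-line distance from x=-50.4, y=-10.5:
Delta x=-313.7, y=-269.6: 369.4
Alpha x=223.6, y=-203.7: 335.3
Charlie x=23.6, y=-256.7: 257.1
Bravo x=131.5, y=50.1: 191.7

Delta, Alpha, Charlie, Bravo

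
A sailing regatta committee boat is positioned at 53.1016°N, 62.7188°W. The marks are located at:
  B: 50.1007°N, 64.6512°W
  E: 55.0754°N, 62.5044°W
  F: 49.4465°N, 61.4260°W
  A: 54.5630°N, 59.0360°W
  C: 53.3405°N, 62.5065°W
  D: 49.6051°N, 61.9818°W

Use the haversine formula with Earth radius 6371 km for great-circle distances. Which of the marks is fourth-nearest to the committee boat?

B

Distances from the committee boat (53.1016°N, 62.7188°W):
C: 30.1 km
E: 219.9 km
A: 291.2 km
B: 359.4 km
D: 392.1 km
F: 416.2 km
The fourth-nearest is B at 359.4 km.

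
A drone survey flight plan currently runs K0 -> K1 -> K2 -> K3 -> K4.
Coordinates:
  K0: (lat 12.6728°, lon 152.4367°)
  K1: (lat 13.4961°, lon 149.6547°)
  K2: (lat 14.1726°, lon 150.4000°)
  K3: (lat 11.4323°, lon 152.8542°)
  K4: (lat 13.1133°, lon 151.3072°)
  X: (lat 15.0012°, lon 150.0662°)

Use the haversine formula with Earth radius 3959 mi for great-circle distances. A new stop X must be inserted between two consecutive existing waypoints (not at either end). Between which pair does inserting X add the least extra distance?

between K1 and K2

Added distance for inserting X between each consecutive pair:
K0–K1: 138.1 mi
K1–K2: 100.6 mi
K2–K3: 119.9 mi
K3–K4: 308.3 mi
Smallest added distance is 100.6 mi, inserting between K1 and K2.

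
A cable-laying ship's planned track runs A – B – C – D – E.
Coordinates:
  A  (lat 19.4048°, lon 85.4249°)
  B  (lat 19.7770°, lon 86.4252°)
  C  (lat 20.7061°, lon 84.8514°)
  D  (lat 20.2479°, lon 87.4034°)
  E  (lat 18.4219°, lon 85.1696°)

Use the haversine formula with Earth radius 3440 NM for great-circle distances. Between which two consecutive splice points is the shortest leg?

Leg distances:
A→B: 60.8 NM
B→C: 104.7 NM
C→D: 146.1 NM
D→E: 167.4 NM
The shortest leg is A–B at 60.8 NM.

A–B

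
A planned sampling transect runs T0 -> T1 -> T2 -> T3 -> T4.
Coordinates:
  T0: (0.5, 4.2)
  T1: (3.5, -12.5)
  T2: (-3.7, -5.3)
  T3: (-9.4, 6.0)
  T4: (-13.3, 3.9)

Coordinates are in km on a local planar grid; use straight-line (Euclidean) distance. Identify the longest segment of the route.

Leg distances:
T0→T1: 17.0 km
T1→T2: 10.2 km
T2→T3: 12.7 km
T3→T4: 4.4 km
The longest leg is T0–T1 at 17.0 km.

T0–T1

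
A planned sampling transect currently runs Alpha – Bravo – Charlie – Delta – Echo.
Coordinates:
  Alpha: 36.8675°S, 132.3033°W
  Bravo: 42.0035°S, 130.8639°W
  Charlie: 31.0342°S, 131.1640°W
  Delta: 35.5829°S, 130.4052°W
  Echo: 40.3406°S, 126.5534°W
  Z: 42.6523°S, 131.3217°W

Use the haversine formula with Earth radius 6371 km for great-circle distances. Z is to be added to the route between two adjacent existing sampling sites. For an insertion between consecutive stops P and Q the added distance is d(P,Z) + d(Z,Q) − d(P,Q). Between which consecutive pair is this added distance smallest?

between Alpha and Bravo

Added distance for inserting Z between each consecutive pair:
Alpha–Bravo: 145.7 km
Bravo–Charlie: 153.3 km
Charlie–Delta: 1571.3 km
Delta–Echo: 635.5 km
Smallest added distance is 145.7 km, inserting between Alpha and Bravo.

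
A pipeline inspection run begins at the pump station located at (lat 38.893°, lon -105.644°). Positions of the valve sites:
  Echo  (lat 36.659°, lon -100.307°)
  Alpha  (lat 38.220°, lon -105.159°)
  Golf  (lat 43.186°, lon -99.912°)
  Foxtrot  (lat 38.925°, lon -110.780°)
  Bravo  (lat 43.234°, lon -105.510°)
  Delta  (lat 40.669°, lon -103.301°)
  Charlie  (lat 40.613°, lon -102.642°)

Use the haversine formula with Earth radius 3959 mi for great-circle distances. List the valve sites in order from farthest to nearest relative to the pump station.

Golf, Echo, Bravo, Foxtrot, Charlie, Delta, Alpha

Distance from the pump station at (lat 38.893°, lon -105.644°) to each:
Golf (lat 43.186°, lon -99.912°): 420.8 mi
Echo (lat 36.659°, lon -100.307°): 329.8 mi
Bravo (lat 43.234°, lon -105.510°): 300.0 mi
Foxtrot (lat 38.925°, lon -110.780°): 276.1 mi
Charlie (lat 40.613°, lon -102.642°): 198.9 mi
Delta (lat 40.669°, lon -103.301°): 174.7 mi
Alpha (lat 38.220°, lon -105.159°): 53.4 mi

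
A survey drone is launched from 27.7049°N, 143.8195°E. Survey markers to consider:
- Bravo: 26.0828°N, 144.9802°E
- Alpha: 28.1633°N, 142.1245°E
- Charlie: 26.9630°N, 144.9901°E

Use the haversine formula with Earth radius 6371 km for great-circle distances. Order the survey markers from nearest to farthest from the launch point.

Computing each great-circle distance from 27.7049°N, 143.8195°E:
Charlie 26.9630°N, 144.9901°E: 142.0 km
Alpha 28.1633°N, 142.1245°E: 174.1 km
Bravo 26.0828°N, 144.9802°E: 214.0 km

Charlie, Alpha, Bravo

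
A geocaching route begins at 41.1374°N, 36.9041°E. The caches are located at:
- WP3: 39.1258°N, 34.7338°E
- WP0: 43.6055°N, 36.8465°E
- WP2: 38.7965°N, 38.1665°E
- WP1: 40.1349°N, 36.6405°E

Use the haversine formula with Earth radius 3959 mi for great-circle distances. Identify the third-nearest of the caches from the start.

Distance to each, sorted:
WP1: 70.6 mi
WP0: 170.6 mi
WP2: 175.0 mi
WP3: 180.2 mi
The third-nearest is WP2 at 175.0 mi.

WP2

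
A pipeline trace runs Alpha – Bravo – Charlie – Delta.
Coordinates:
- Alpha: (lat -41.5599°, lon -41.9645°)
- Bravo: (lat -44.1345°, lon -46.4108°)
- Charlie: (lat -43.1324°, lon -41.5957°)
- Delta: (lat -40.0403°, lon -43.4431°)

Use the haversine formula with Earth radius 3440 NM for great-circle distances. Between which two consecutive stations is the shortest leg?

Charlie–Delta

Leg distances:
Alpha→Bravo: 249.3 NM
Bravo→Charlie: 217.7 NM
Charlie→Delta: 203.3 NM
The shortest leg is Charlie–Delta at 203.3 NM.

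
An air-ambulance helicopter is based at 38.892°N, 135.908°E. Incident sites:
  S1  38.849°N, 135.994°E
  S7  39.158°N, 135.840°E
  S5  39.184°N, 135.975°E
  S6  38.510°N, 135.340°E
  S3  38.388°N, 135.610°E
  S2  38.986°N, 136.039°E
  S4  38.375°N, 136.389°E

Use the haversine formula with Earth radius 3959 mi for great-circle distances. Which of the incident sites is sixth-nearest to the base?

Distances from the base (38.892°N, 135.908°E):
S1: 5.5 mi
S2: 9.6 mi
S7: 18.7 mi
S5: 20.5 mi
S3: 38.4 mi
S6: 40.4 mi
S4: 44.2 mi
The sixth-nearest is S6 at 40.4 mi.

S6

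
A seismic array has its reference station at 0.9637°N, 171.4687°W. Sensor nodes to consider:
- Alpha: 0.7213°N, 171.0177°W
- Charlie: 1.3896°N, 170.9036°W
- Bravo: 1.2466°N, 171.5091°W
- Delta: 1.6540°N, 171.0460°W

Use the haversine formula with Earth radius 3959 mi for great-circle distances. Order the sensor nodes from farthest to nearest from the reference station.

Computing each great-circle distance from 0.9637°N, 171.4687°W:
Delta 1.6540°N, 171.0460°W: 55.9 mi
Charlie 1.3896°N, 170.9036°W: 48.9 mi
Alpha 0.7213°N, 171.0177°W: 35.4 mi
Bravo 1.2466°N, 171.5091°W: 19.7 mi

Delta, Charlie, Alpha, Bravo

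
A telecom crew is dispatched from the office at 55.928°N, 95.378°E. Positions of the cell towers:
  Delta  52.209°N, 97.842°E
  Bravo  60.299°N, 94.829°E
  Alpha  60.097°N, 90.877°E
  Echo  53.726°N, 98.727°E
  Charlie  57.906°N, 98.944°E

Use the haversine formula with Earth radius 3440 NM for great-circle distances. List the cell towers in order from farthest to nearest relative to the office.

Computing each great-circle distance from 55.928°N, 95.378°E:
Alpha 60.097°N, 90.877°E: 288.2 NM
Bravo 60.299°N, 94.829°E: 263.0 NM
Delta 52.209°N, 97.842°E: 239.5 NM
Echo 53.726°N, 98.727°E: 175.7 NM
Charlie 57.906°N, 98.944°E: 166.6 NM

Alpha, Bravo, Delta, Echo, Charlie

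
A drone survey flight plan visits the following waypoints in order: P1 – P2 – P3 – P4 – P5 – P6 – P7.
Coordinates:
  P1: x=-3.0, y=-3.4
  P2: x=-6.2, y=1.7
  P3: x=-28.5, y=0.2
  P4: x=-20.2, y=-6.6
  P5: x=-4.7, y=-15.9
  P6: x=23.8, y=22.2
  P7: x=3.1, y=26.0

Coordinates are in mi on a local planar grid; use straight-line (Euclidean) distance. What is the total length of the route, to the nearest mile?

126 mi

Leg distances:
P1→P2: 6.0 mi  (cumulative 6.0 mi)
P2→P3: 22.4 mi  (cumulative 28.4 mi)
P3→P4: 10.7 mi  (cumulative 39.1 mi)
P4→P5: 18.1 mi  (cumulative 57.2 mi)
P5→P6: 47.6 mi  (cumulative 104.8 mi)
P6→P7: 21.0 mi  (cumulative 125.8 mi)
Total route length ≈ 126 mi.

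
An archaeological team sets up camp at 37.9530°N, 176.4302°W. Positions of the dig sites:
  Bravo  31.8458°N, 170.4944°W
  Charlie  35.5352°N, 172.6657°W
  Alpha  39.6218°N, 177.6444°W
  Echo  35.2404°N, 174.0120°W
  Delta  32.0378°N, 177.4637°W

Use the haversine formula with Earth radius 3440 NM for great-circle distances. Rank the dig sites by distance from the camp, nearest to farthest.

Alpha, Echo, Charlie, Delta, Bravo

Distance from the camp at 37.9530°N, 176.4302°W to each:
Alpha 39.6218°N, 177.6444°W: 115.2 NM
Echo 35.2404°N, 174.0120°W: 200.3 NM
Charlie 35.5352°N, 172.6657°W: 232.1 NM
Delta 32.0378°N, 177.4637°W: 358.8 NM
Bravo 31.8458°N, 170.4944°W: 468.7 NM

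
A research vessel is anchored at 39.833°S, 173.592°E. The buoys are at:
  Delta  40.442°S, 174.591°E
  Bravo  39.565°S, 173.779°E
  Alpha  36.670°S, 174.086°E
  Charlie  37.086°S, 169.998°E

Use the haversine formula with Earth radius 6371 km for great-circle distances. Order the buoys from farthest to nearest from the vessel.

Charlie, Alpha, Delta, Bravo

Distances from the vessel:
Charlie 37.086°S, 169.998°E: 437.2 km
Alpha 36.670°S, 174.086°E: 354.3 km
Delta 40.442°S, 174.591°E: 108.6 km
Bravo 39.565°S, 173.779°E: 33.8 km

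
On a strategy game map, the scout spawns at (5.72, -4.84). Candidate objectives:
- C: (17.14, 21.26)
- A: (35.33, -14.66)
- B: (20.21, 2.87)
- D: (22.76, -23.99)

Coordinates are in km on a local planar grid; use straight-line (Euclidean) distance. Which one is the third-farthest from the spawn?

D

Distance to each, sorted:
A: 31.2 km
C: 28.5 km
D: 25.6 km
B: 16.4 km
The third-farthest is D at 25.6 km.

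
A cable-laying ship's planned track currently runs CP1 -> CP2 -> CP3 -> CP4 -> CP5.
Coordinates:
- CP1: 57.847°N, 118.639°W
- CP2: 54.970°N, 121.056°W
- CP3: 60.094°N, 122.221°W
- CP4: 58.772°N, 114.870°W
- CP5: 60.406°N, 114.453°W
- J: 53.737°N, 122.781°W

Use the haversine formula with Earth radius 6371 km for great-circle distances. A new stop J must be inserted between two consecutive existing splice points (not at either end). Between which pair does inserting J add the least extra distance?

between CP2 and CP3

Added distance for inserting J between each consecutive pair:
CP1–CP2: 349.2 km
CP2–CP3: 310.6 km
CP3–CP4: 1009.2 km
CP4–CP5: 1453.7 km
Smallest added distance is 310.6 km, inserting between CP2 and CP3.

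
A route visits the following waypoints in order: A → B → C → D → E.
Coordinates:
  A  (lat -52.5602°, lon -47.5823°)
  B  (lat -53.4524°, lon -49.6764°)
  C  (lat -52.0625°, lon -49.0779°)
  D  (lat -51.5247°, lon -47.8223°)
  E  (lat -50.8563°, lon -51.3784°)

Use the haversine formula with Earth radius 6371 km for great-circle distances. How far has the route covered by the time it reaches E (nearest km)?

695 km

Leg distances:
A→B: 171.7 km  (cumulative 171.7 km)
B→C: 159.7 km  (cumulative 331.4 km)
C→D: 105.0 km  (cumulative 436.4 km)
D→E: 258.7 km  (cumulative 695.1 km)
Cumulative distance at E ≈ 695 km.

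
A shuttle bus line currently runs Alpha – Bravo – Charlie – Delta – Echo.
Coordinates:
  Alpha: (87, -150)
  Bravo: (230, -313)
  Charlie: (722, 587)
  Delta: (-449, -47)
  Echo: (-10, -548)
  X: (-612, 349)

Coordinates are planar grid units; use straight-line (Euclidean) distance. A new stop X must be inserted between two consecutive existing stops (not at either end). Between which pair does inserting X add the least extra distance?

between Charlie and Delta

Added distance for inserting X between each consecutive pair:
Alpha–Bravo: 1713.1
Bravo–Charlie: 1400.4
Charlie–Delta: 451.7
Delta–Echo: 842.4
Smallest added distance is 451.7, inserting between Charlie and Delta.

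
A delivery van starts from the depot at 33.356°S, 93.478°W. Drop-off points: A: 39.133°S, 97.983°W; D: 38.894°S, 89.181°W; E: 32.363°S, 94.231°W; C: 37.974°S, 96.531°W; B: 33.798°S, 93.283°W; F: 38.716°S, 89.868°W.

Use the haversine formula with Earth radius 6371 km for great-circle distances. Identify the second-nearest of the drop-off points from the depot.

Distance to each, sorted:
B: 52.4 km
E: 130.9 km
C: 582.8 km
F: 678.5 km
D: 726.5 km
A: 758.6 km
The second-nearest is E at 130.9 km.

E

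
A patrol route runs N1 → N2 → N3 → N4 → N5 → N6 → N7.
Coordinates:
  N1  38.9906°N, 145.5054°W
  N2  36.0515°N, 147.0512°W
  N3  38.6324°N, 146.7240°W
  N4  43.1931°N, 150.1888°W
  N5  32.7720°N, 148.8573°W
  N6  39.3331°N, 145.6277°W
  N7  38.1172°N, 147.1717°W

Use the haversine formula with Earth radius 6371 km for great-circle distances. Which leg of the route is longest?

N4–N5

Leg distances:
N1→N2: 354.1 km
N2→N3: 288.4 km
N3→N4: 584.6 km
N4→N5: 1164.6 km
N5→N6: 785.1 km
N6→N7: 190.3 km
The longest leg is N4–N5 at 1164.6 km.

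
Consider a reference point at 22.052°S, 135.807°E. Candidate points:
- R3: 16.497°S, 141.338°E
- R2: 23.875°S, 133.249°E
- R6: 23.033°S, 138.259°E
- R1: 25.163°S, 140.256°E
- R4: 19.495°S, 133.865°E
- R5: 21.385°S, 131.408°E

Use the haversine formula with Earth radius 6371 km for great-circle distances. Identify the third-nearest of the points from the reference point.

Distance to each, sorted:
R6: 274.4 km
R2: 331.2 km
R4: 348.7 km
R5: 460.4 km
R1: 570.1 km
R3: 847.5 km
The third-nearest is R4 at 348.7 km.

R4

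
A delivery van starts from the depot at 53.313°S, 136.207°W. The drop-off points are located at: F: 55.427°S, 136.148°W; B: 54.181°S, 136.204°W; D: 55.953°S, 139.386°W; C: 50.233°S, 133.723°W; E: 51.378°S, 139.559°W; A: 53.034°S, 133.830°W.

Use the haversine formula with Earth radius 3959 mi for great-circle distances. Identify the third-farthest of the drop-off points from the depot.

Distances from the depot (53.313°S, 136.207°W):
C: 237.8 mi
D: 222.3 mi
E: 194.6 mi
F: 146.1 mi
A: 100.3 mi
B: 60.0 mi
The third-farthest is E at 194.6 mi.

E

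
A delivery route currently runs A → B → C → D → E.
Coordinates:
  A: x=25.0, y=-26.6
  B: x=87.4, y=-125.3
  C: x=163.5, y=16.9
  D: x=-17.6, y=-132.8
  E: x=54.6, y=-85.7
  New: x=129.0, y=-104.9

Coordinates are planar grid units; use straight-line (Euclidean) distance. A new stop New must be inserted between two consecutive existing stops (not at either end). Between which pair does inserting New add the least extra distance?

Added distance for inserting New between each consecutive pair:
A–B: 59.7
B–C: 11.6
C–D: 40.9
D–E: 139.9
Smallest added distance is 11.6, inserting between B and C.

between B and C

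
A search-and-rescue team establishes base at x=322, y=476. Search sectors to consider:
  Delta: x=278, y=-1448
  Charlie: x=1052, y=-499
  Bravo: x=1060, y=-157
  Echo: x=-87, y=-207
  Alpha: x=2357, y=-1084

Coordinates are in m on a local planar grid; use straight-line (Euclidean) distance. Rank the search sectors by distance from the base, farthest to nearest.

Alpha, Delta, Charlie, Bravo, Echo

Computing each straight-line distance from x=322, y=476:
Alpha x=2357, y=-1084: 2564.1 m
Delta x=278, y=-1448: 1924.5 m
Charlie x=1052, y=-499: 1218.0 m
Bravo x=1060, y=-157: 972.3 m
Echo x=-87, y=-207: 796.1 m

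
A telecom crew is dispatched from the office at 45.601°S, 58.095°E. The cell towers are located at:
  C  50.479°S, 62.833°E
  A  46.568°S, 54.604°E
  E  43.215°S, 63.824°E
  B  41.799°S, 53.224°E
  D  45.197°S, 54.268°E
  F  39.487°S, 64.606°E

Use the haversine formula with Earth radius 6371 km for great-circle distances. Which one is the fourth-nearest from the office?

Distances from the office (45.601°S, 58.095°E):
A: 289.9 km
D: 302.1 km
E: 526.6 km
B: 576.0 km
C: 646.4 km
F: 863.5 km
The fourth-nearest is B at 576.0 km.

B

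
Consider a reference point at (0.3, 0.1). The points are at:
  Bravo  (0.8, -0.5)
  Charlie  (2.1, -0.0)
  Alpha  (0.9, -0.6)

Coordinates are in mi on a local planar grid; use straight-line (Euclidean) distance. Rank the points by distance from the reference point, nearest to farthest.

Bravo, Alpha, Charlie

Computing each straight-line distance from (0.3, 0.1):
Bravo (0.8, -0.5): 0.8 mi
Alpha (0.9, -0.6): 0.9 mi
Charlie (2.1, -0.0): 1.8 mi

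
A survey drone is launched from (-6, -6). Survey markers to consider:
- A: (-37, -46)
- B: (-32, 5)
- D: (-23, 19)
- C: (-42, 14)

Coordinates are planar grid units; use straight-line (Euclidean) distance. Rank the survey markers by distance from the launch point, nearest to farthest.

Distances from the launch point:
B (-32, 5): 28.2
D (-23, 19): 30.2
C (-42, 14): 41.2
A (-37, -46): 50.6

B, D, C, A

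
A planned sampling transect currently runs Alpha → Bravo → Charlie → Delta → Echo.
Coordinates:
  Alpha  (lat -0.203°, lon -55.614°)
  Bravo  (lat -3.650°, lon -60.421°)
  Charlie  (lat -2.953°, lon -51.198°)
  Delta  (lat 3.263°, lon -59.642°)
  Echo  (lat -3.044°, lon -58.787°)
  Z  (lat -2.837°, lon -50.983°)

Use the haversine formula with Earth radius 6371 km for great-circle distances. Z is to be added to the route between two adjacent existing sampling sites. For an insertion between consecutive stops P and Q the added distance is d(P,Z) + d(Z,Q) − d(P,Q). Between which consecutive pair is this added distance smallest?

between Charlie and Delta

Added distance for inserting Z between each consecutive pair:
Alpha–Bravo: 986.4 km
Bravo–Charlie: 52.0 km
Charlie–Delta: 39.0 km
Delta–Echo: 1336.6 km
Smallest added distance is 39.0 km, inserting between Charlie and Delta.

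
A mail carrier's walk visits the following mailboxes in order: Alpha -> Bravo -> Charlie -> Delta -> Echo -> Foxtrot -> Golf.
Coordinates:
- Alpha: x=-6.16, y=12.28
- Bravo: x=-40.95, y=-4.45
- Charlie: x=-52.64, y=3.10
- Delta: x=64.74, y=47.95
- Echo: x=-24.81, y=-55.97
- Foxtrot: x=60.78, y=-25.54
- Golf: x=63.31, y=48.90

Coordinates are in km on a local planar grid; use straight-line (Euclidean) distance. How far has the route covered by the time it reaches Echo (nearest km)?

Leg distances:
Alpha→Bravo: 38.6 km  (cumulative 38.6 km)
Bravo→Charlie: 13.9 km  (cumulative 52.5 km)
Charlie→Delta: 125.7 km  (cumulative 178.2 km)
Delta→Echo: 137.2 km  (cumulative 315.4 km)
Cumulative distance at Echo ≈ 315 km.

315 km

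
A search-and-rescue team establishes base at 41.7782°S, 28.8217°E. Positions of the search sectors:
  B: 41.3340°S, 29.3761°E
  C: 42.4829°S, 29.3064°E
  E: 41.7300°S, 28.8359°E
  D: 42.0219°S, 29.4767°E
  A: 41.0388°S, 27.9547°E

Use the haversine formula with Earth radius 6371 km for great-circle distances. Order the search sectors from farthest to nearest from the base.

Distances from the base:
A 41.0388°S, 27.9547°E: 109.5 km
C 42.4829°S, 29.3064°E: 88.0 km
B 41.3340°S, 29.3761°E: 67.6 km
D 42.0219°S, 29.4767°E: 60.6 km
E 41.7300°S, 28.8359°E: 5.5 km

A, C, B, D, E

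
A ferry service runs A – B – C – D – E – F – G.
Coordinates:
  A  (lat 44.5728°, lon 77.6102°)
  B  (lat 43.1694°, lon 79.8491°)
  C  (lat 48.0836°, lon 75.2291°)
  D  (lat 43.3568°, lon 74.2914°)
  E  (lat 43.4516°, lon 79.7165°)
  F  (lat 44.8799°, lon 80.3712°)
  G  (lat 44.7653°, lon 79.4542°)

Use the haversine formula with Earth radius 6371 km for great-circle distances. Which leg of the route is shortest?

Leg distances:
A→B: 237.8 km
B→C: 653.7 km
C→D: 530.6 km
D→E: 438.3 km
E→F: 167.2 km
F→G: 73.4 km
The shortest leg is F–G at 73.4 km.

F–G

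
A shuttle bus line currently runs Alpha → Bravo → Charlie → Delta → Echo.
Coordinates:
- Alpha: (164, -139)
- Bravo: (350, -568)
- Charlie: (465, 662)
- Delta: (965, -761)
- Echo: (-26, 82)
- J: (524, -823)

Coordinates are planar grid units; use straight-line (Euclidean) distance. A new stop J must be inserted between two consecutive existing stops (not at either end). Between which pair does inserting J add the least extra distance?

between Delta and Echo

Added distance for inserting J between each consecutive pair:
Alpha–Bravo: 614.1
Bravo–Charlie: 559.5
Charlie–Delta: 423.2
Delta–Echo: 203.3
Smallest added distance is 203.3, inserting between Delta and Echo.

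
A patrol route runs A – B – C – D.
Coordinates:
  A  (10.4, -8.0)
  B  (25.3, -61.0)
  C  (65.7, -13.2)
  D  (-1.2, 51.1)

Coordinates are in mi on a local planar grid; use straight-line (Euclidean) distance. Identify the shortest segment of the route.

A–B

Leg distances:
A→B: 55.1 mi
B→C: 62.6 mi
C→D: 92.8 mi
The shortest leg is A–B at 55.1 mi.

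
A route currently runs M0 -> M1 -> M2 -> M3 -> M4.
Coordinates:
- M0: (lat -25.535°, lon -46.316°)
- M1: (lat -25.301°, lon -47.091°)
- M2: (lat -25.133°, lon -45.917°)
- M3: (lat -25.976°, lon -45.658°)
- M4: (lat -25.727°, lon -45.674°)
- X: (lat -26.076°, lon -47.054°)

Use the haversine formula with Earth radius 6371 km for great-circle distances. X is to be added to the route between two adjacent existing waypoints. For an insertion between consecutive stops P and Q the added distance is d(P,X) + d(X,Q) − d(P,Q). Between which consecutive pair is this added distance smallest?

Added distance for inserting X between each consecutive pair:
M0–M1: 99.5 km
M1–M2: 121.6 km
M2–M3: 197.6 km
M3–M4: 255.6 km
Smallest added distance is 99.5 km, inserting between M0 and M1.

between M0 and M1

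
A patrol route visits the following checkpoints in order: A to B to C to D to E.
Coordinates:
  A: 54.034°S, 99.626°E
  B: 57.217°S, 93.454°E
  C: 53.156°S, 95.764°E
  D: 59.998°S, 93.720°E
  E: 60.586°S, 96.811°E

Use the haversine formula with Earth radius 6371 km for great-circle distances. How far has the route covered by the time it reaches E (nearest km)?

1952 km

Leg distances:
A→B: 524.4 km  (cumulative 524.4 km)
B→C: 474.7 km  (cumulative 999.1 km)
C→D: 770.9 km  (cumulative 1770.1 km)
D→E: 182.4 km  (cumulative 1952.5 km)
Cumulative distance at E ≈ 1952 km.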